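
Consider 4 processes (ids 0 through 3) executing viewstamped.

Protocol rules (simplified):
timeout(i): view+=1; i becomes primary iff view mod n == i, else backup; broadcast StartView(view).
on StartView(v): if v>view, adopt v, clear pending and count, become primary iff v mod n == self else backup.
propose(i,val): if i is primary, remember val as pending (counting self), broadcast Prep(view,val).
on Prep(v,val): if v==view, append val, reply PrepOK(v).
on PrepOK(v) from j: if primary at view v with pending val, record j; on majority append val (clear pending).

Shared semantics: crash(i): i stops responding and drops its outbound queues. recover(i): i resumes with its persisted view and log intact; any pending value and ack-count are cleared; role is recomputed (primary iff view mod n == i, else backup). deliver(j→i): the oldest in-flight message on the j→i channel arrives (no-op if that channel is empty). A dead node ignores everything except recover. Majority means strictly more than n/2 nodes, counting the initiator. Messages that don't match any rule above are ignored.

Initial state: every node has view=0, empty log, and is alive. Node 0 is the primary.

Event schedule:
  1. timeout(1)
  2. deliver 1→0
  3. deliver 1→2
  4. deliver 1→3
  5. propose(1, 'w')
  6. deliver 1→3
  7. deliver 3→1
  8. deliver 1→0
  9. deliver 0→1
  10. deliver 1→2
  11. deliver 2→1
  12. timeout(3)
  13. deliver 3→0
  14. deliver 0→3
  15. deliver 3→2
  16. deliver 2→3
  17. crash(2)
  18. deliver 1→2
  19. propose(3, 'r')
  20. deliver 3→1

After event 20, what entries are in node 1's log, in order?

w

e1 timeout(1): 1[prim,v=1,-]
e2 deliver 1→0: 0[back,v=1,-]
e3 deliver 1→2: 2[back,v=1,-]
e4 deliver 1→3: 3[back,v=1,-]
e5 propose(1,'w'): ·
e6 deliver 1→3: 3[back,v=1,w]
e7 deliver 3→1: ·
e8 deliver 1→0: 0[back,v=1,w]
e9 deliver 0→1: 1[prim,v=1,w]
e10 deliver 1→2: 2[back,v=1,w]
e11 deliver 2→1: ·
e12 timeout(3): 3[back,v=2,w]
e13 deliver 3→0: 0[back,v=2,w]
e14 deliver 0→3: ·
e15 deliver 3→2: 2[prim,v=2,w]
e16 deliver 2→3: ·
e17 crash(2): 2[✗prim,v=2,w]
e18 deliver 1→2: ·
e19 propose(3,'r'): ·
e20 deliver 3→1: 1[back,v=2,w]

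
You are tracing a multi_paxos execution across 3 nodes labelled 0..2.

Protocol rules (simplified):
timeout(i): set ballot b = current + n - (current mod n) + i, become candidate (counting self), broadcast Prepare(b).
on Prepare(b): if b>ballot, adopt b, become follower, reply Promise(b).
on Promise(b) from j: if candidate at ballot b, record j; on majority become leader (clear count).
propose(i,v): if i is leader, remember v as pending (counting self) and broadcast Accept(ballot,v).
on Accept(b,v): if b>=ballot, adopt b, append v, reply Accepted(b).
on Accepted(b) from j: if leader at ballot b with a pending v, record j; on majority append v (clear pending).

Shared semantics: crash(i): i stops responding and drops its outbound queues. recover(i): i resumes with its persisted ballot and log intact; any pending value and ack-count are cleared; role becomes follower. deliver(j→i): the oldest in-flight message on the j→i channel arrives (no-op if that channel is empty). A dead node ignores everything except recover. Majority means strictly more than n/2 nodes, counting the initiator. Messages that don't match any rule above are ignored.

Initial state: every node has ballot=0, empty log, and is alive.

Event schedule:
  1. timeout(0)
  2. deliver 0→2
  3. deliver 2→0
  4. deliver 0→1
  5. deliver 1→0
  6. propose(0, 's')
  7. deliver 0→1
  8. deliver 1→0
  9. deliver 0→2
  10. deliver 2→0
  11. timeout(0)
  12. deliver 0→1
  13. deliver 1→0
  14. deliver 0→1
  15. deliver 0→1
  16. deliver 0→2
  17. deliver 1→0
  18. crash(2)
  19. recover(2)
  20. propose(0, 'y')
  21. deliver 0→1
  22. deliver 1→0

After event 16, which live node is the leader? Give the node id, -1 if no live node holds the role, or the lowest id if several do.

0

1. timeout(0):  <0:cand b3 ->
2. deliver 0→2:  <2:foll b3 ->
3. deliver 2→0:  <0:lead b3 ->
4. deliver 0→1:  <1:foll b3 ->
5. deliver 1→0:  nop
6. propose(0,'s'):  nop
7. deliver 0→1:  <1:foll b3 s>
8. deliver 1→0:  <0:lead b3 s>
9. deliver 0→2:  <2:foll b3 s>
10. deliver 2→0:  nop
11. timeout(0):  <0:cand b6 s>
12. deliver 0→1:  <1:foll b6 s>
13. deliver 1→0:  <0:lead b6 s>
14. deliver 0→1:  nop
15. deliver 0→1:  nop
16. deliver 0→2:  <2:foll b6 s>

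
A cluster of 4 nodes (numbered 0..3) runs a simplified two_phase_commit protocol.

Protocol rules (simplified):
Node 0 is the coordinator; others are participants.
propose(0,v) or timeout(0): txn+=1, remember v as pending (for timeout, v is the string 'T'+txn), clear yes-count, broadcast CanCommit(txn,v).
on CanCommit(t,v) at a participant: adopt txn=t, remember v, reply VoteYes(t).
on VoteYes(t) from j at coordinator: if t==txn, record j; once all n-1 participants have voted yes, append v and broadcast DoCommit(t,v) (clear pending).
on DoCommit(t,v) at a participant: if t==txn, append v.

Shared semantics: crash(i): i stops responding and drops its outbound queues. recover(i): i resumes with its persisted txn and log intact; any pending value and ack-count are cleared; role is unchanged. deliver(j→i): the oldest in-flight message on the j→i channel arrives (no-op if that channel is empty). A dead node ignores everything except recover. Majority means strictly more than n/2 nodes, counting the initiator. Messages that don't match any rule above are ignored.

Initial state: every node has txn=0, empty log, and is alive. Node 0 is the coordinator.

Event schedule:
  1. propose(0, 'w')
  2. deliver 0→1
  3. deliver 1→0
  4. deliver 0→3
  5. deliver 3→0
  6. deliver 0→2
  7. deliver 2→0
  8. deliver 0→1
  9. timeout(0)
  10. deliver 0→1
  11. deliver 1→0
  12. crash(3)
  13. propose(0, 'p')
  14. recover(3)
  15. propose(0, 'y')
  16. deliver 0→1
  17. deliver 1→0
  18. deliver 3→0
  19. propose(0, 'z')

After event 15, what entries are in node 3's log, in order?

e1 propose(0,'w'): 0[coor,t=1,-]
e2 deliver 0→1: 1[part,t=1,-]
e3 deliver 1→0: ·
e4 deliver 0→3: 3[part,t=1,-]
e5 deliver 3→0: ·
e6 deliver 0→2: 2[part,t=1,-]
e7 deliver 2→0: 0[coor,t=1,w]
e8 deliver 0→1: 1[part,t=1,w]
e9 timeout(0): 0[coor,t=2,w]
e10 deliver 0→1: 1[part,t=2,w]
e11 deliver 1→0: ·
e12 crash(3): 3[✗part,t=1,-]
e13 propose(0,'p'): 0[coor,t=3,w]
e14 recover(3): 3[part,t=1,-]
e15 propose(0,'y'): 0[coor,t=4,w]

empty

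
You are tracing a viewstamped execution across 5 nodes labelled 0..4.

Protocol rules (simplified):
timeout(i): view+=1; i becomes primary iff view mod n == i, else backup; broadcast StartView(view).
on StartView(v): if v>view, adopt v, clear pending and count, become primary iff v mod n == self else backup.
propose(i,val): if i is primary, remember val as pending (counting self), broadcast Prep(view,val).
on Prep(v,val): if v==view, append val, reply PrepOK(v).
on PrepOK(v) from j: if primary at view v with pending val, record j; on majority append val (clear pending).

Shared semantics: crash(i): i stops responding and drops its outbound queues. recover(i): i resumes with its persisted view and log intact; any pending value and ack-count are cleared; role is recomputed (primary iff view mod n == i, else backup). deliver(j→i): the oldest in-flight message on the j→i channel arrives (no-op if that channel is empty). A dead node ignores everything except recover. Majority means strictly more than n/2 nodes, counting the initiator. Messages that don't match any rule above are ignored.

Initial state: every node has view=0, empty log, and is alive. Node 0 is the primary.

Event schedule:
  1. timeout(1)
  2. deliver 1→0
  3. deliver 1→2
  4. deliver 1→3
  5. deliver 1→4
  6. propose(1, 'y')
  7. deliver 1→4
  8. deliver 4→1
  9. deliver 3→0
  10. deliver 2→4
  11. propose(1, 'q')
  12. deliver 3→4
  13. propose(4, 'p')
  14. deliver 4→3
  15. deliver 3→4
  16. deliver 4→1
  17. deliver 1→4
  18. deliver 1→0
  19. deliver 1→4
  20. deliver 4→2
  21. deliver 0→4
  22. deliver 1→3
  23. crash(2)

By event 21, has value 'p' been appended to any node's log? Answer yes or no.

no

step 1 timeout(1): 1={prim,v=1,log=-}
step 2 deliver 1→0: 0={back,v=1,log=-}
step 3 deliver 1→2: 2={back,v=1,log=-}
step 4 deliver 1→3: 3={back,v=1,log=-}
step 5 deliver 1→4: 4={back,v=1,log=-}
step 6 propose(1,'y'): —
step 7 deliver 1→4: 4={back,v=1,log=y}
step 8 deliver 4→1: —
step 9 deliver 3→0: —
step 10 deliver 2→4: —
step 11 propose(1,'q'): —
step 12 deliver 3→4: —
step 13 propose(4,'p'): —
step 14 deliver 4→3: —
step 15 deliver 3→4: —
step 16 deliver 4→1: —
step 17 deliver 1→4: 4={back,v=1,log=y,q}
step 18 deliver 1→0: 0={back,v=1,log=y}
step 19 deliver 1→4: —
step 20 deliver 4→2: —
step 21 deliver 0→4: —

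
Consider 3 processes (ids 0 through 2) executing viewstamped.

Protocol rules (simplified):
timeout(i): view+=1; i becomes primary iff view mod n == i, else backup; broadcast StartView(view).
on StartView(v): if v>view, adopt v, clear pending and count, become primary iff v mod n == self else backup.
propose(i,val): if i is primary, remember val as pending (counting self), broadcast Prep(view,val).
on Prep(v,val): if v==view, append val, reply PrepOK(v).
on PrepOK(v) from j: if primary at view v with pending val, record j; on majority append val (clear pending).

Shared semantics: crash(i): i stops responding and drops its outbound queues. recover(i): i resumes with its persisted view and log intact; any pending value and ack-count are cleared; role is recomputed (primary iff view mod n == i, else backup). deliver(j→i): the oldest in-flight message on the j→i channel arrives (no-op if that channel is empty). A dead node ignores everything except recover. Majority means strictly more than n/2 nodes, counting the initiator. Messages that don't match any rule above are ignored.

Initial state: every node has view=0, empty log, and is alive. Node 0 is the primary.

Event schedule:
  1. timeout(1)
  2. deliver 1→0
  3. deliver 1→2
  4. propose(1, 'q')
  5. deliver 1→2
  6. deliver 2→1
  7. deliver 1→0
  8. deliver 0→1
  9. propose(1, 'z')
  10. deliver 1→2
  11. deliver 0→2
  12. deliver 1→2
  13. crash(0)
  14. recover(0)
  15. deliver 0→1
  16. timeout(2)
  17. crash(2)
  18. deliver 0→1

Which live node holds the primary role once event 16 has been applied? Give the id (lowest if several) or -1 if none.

after 1 — timeout(1): n1:prim/v1/[-]
after 2 — deliver 1→0: n0:back/v1/[-]
after 3 — deliver 1→2: n2:back/v1/[-]
after 4 — propose(1,'q'): ·
after 5 — deliver 1→2: n2:back/v1/[q]
after 6 — deliver 2→1: n1:prim/v1/[q]
after 7 — deliver 1→0: n0:back/v1/[q]
after 8 — deliver 0→1: ·
after 9 — propose(1,'z'): ·
after 10 — deliver 1→2: n2:back/v1/[q,z]
after 11 — deliver 0→2: ·
after 12 — deliver 1→2: ·
after 13 — crash(0): n0:✗back/v1/[q]
after 14 — recover(0): n0:back/v1/[q]
after 15 — deliver 0→1: ·
after 16 — timeout(2): n2:prim/v2/[q,z]

1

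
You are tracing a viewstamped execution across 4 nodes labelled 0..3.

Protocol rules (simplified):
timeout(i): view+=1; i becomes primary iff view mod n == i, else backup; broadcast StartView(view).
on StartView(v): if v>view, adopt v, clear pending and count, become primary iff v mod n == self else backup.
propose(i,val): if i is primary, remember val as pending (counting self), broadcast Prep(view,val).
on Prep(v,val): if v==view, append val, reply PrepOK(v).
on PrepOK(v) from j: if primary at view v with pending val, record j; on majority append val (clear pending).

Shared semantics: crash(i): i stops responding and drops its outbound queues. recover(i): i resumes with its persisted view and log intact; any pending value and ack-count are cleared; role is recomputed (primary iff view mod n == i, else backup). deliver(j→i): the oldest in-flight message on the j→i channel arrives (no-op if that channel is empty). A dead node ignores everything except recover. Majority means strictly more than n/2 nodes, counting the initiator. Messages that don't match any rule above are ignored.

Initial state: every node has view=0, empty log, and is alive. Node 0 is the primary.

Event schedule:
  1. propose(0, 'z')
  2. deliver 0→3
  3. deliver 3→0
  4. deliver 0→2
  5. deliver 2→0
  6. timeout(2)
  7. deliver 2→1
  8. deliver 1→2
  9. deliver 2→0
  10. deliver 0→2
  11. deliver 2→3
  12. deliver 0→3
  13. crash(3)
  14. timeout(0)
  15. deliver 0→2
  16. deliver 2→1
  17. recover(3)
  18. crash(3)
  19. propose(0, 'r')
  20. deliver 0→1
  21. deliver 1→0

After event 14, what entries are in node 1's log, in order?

[1] propose(0,'z') → ∅
[2] deliver 0→3 → N3(back v0 [z])
[3] deliver 3→0 → ∅
[4] deliver 0→2 → N2(back v0 [z])
[5] deliver 2→0 → N0(prim v0 [z])
[6] timeout(2) → N2(back v1 [z])
[7] deliver 2→1 → N1(prim v1 [-])
[8] deliver 1→2 → ∅
[9] deliver 2→0 → N0(back v1 [z])
[10] deliver 0→2 → ∅
[11] deliver 2→3 → N3(back v1 [z])
[12] deliver 0→3 → ∅
[13] crash(3) → N3(✗back v1 [z])
[14] timeout(0) → N0(back v2 [z])

empty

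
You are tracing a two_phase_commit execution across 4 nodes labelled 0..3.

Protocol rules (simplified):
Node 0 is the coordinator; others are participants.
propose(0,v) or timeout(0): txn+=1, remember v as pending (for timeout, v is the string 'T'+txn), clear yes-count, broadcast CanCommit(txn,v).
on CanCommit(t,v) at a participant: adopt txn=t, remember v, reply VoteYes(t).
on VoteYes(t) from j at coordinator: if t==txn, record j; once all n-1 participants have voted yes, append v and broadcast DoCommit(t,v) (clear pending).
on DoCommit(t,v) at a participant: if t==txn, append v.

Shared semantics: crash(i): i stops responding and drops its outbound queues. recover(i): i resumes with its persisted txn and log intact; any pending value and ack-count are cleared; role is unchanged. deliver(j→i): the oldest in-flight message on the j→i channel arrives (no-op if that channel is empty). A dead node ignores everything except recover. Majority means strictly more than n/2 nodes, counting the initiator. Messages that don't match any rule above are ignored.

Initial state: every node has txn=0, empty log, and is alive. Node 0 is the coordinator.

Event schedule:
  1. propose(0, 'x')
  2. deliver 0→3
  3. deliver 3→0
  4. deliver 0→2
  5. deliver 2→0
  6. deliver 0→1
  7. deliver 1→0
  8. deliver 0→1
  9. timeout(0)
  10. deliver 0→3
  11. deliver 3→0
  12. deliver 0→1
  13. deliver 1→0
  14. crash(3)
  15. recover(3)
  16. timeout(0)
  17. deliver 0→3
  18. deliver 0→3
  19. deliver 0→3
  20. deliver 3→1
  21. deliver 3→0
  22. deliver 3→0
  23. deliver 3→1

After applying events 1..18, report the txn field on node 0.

after 1 — propose(0,'x'): n0:coor/t1/[-]
after 2 — deliver 0→3: n3:part/t1/[-]
after 3 — deliver 3→0: ·
after 4 — deliver 0→2: n2:part/t1/[-]
after 5 — deliver 2→0: ·
after 6 — deliver 0→1: n1:part/t1/[-]
after 7 — deliver 1→0: n0:coor/t1/[x]
after 8 — deliver 0→1: n1:part/t1/[x]
after 9 — timeout(0): n0:coor/t2/[x]
after 10 — deliver 0→3: n3:part/t1/[x]
after 11 — deliver 3→0: ·
after 12 — deliver 0→1: n1:part/t2/[x]
after 13 — deliver 1→0: ·
after 14 — crash(3): n3:✗part/t1/[x]
after 15 — recover(3): n3:part/t1/[x]
after 16 — timeout(0): n0:coor/t3/[x]
after 17 — deliver 0→3: n3:part/t2/[x]
after 18 — deliver 0→3: n3:part/t3/[x]

3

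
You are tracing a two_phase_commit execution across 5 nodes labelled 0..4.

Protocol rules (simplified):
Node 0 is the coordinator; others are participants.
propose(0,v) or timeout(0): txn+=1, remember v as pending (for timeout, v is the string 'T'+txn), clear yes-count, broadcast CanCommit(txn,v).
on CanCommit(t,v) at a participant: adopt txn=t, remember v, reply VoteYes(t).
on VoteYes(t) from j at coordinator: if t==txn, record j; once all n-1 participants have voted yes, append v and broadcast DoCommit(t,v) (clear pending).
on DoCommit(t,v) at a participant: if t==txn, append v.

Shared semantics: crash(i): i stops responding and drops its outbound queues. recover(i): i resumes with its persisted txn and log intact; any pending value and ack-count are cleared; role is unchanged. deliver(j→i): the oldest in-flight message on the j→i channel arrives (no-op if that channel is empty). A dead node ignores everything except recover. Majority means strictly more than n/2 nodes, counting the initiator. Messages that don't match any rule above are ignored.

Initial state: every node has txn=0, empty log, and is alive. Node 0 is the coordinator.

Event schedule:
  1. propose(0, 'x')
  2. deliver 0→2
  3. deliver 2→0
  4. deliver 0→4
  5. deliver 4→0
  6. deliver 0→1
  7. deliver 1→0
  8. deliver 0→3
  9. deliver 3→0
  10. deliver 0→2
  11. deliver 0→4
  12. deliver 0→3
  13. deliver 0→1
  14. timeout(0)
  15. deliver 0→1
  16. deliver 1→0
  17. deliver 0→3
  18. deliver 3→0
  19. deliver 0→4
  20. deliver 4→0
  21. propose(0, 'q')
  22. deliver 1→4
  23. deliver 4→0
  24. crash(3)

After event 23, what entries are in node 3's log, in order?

x

step 1 propose(0,'x'): 0={coor,t=1,log=-}
step 2 deliver 0→2: 2={part,t=1,log=-}
step 3 deliver 2→0: —
step 4 deliver 0→4: 4={part,t=1,log=-}
step 5 deliver 4→0: —
step 6 deliver 0→1: 1={part,t=1,log=-}
step 7 deliver 1→0: —
step 8 deliver 0→3: 3={part,t=1,log=-}
step 9 deliver 3→0: 0={coor,t=1,log=x}
step 10 deliver 0→2: 2={part,t=1,log=x}
step 11 deliver 0→4: 4={part,t=1,log=x}
step 12 deliver 0→3: 3={part,t=1,log=x}
step 13 deliver 0→1: 1={part,t=1,log=x}
step 14 timeout(0): 0={coor,t=2,log=x}
step 15 deliver 0→1: 1={part,t=2,log=x}
step 16 deliver 1→0: —
step 17 deliver 0→3: 3={part,t=2,log=x}
step 18 deliver 3→0: —
step 19 deliver 0→4: 4={part,t=2,log=x}
step 20 deliver 4→0: —
step 21 propose(0,'q'): 0={coor,t=3,log=x}
step 22 deliver 1→4: —
step 23 deliver 4→0: —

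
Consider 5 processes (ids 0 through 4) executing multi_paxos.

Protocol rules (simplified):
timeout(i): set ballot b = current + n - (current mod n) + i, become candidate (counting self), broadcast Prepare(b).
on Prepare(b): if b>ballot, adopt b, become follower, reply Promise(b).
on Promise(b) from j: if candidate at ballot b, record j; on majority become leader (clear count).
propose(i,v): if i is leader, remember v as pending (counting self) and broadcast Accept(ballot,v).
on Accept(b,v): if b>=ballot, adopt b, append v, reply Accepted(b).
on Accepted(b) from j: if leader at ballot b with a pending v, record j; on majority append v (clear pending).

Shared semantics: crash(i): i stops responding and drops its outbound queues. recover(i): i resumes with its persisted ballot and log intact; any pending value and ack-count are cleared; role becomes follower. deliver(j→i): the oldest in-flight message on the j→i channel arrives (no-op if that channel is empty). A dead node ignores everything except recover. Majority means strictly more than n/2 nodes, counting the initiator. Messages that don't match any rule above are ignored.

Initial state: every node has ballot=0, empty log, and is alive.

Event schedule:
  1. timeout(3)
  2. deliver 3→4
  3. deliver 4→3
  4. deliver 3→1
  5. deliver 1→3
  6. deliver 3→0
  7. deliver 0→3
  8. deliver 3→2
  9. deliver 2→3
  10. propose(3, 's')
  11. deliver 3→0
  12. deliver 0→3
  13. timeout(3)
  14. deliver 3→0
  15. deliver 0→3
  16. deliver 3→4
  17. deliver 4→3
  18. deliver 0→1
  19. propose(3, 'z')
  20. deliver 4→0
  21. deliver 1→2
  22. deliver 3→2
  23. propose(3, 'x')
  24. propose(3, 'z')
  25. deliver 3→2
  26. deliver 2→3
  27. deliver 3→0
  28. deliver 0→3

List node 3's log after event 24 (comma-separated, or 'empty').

[1] timeout(3) → N3(cand b8 [-])
[2] deliver 3→4 → N4(foll b8 [-])
[3] deliver 4→3 → ∅
[4] deliver 3→1 → N1(foll b8 [-])
[5] deliver 1→3 → N3(lead b8 [-])
[6] deliver 3→0 → N0(foll b8 [-])
[7] deliver 0→3 → ∅
[8] deliver 3→2 → N2(foll b8 [-])
[9] deliver 2→3 → ∅
[10] propose(3,'s') → ∅
[11] deliver 3→0 → N0(foll b8 [s])
[12] deliver 0→3 → ∅
[13] timeout(3) → N3(cand b13 [-])
[14] deliver 3→0 → N0(foll b13 [s])
[15] deliver 0→3 → ∅
[16] deliver 3→4 → N4(foll b8 [s])
[17] deliver 4→3 → ∅
[18] deliver 0→1 → ∅
[19] propose(3,'z') → ∅
[20] deliver 4→0 → ∅
[21] deliver 1→2 → ∅
[22] deliver 3→2 → N2(foll b8 [s])
[23] propose(3,'x') → ∅
[24] propose(3,'z') → ∅

empty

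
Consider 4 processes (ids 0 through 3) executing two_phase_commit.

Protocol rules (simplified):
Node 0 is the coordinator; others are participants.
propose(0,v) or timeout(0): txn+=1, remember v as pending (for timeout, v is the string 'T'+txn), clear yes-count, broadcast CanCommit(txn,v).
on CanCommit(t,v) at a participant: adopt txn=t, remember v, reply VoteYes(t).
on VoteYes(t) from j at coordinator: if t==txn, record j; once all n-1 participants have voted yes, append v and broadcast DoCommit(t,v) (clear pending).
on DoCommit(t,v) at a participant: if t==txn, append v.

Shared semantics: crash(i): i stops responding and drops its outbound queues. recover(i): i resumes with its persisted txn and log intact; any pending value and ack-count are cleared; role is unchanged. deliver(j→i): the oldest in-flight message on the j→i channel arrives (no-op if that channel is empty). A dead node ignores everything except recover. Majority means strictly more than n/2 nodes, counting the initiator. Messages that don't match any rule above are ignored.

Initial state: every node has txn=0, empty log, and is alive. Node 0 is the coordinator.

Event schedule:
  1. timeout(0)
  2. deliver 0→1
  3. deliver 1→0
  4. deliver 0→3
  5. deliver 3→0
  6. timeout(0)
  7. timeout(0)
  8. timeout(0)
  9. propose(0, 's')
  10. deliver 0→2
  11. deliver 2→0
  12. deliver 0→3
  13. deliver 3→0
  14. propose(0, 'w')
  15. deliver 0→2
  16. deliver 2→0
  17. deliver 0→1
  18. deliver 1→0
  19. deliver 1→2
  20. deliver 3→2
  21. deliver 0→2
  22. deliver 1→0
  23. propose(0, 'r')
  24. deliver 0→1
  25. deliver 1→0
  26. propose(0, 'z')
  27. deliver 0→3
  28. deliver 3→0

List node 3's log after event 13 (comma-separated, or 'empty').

step 1 timeout(0): 0={coor,t=1,log=-}
step 2 deliver 0→1: 1={part,t=1,log=-}
step 3 deliver 1→0: —
step 4 deliver 0→3: 3={part,t=1,log=-}
step 5 deliver 3→0: —
step 6 timeout(0): 0={coor,t=2,log=-}
step 7 timeout(0): 0={coor,t=3,log=-}
step 8 timeout(0): 0={coor,t=4,log=-}
step 9 propose(0,'s'): 0={coor,t=5,log=-}
step 10 deliver 0→2: 2={part,t=1,log=-}
step 11 deliver 2→0: —
step 12 deliver 0→3: 3={part,t=2,log=-}
step 13 deliver 3→0: —

empty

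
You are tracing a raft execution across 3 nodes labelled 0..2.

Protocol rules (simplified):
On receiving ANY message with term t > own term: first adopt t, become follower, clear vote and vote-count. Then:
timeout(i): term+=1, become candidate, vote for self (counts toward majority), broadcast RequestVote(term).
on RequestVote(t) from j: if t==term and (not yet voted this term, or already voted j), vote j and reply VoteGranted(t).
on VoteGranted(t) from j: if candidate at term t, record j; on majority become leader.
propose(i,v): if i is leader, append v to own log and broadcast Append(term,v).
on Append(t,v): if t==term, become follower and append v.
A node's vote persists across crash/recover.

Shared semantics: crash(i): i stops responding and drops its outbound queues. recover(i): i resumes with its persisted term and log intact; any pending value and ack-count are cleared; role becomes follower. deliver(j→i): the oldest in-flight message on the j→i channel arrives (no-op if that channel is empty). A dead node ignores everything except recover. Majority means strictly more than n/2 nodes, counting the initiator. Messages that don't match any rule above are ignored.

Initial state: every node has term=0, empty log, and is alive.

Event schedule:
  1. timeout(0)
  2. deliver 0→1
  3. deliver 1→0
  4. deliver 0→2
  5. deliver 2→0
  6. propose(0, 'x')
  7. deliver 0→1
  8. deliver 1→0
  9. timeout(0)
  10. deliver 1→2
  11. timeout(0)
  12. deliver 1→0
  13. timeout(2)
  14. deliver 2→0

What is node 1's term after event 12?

step 1 timeout(0): 0={cand,t=1,log=-}
step 2 deliver 0→1: 1={foll,t=1,log=-}
step 3 deliver 1→0: 0={lead,t=1,log=-}
step 4 deliver 0→2: 2={foll,t=1,log=-}
step 5 deliver 2→0: —
step 6 propose(0,'x'): 0={lead,t=1,log=x}
step 7 deliver 0→1: 1={foll,t=1,log=x}
step 8 deliver 1→0: —
step 9 timeout(0): 0={cand,t=2,log=x}
step 10 deliver 1→2: —
step 11 timeout(0): 0={cand,t=3,log=x}
step 12 deliver 1→0: —

1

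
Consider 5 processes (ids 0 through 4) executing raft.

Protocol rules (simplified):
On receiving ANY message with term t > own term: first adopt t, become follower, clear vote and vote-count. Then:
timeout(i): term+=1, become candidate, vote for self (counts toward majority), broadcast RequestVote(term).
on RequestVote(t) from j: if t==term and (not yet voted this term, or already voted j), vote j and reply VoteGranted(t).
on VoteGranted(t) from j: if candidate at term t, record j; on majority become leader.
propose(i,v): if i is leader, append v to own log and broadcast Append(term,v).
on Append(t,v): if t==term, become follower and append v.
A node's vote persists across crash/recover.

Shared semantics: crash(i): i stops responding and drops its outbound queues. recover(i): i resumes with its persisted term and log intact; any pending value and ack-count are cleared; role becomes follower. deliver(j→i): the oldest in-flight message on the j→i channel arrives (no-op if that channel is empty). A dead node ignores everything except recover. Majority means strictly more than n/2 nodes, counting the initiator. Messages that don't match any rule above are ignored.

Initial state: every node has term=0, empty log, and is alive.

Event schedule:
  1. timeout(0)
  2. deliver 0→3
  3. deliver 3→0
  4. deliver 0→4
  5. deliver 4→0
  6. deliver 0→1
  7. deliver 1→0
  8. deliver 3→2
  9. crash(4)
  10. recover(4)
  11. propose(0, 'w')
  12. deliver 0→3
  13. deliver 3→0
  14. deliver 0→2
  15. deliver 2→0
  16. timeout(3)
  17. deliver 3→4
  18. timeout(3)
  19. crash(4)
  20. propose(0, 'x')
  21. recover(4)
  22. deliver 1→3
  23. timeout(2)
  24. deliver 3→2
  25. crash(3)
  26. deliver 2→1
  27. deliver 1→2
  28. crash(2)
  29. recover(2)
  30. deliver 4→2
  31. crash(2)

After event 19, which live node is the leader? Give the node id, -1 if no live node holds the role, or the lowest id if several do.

0

[1] timeout(0) → N0(cand t1 [-])
[2] deliver 0→3 → N3(foll t1 [-])
[3] deliver 3→0 → ∅
[4] deliver 0→4 → N4(foll t1 [-])
[5] deliver 4→0 → N0(lead t1 [-])
[6] deliver 0→1 → N1(foll t1 [-])
[7] deliver 1→0 → ∅
[8] deliver 3→2 → ∅
[9] crash(4) → N4(✗foll t1 [-])
[10] recover(4) → N4(foll t1 [-])
[11] propose(0,'w') → N0(lead t1 [w])
[12] deliver 0→3 → N3(foll t1 [w])
[13] deliver 3→0 → ∅
[14] deliver 0→2 → N2(foll t1 [-])
[15] deliver 2→0 → ∅
[16] timeout(3) → N3(cand t2 [w])
[17] deliver 3→4 → N4(foll t2 [-])
[18] timeout(3) → N3(cand t3 [w])
[19] crash(4) → N4(✗foll t2 [-])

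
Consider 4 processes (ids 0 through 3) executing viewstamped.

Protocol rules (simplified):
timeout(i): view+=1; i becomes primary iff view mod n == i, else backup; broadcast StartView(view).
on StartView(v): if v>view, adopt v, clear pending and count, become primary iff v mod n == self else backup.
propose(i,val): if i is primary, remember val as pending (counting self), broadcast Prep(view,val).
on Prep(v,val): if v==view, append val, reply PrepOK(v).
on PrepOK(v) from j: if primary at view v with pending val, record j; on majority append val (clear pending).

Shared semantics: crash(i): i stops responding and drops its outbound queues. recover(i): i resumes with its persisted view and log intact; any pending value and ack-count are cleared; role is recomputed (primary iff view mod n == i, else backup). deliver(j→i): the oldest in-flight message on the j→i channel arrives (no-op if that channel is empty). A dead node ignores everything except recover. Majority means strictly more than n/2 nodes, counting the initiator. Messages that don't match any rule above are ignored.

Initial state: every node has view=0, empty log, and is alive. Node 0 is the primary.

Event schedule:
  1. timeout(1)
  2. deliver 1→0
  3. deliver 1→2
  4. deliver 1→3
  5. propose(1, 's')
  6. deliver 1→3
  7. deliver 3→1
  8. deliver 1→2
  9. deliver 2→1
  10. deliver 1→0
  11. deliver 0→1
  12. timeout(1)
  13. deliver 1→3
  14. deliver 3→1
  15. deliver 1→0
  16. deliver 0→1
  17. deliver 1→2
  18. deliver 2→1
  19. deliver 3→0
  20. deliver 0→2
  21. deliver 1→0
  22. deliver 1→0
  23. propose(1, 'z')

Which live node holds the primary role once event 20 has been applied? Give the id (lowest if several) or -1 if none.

2

after 1 — timeout(1): n1:prim/v1/[-]
after 2 — deliver 1→0: n0:back/v1/[-]
after 3 — deliver 1→2: n2:back/v1/[-]
after 4 — deliver 1→3: n3:back/v1/[-]
after 5 — propose(1,'s'): ·
after 6 — deliver 1→3: n3:back/v1/[s]
after 7 — deliver 3→1: ·
after 8 — deliver 1→2: n2:back/v1/[s]
after 9 — deliver 2→1: n1:prim/v1/[s]
after 10 — deliver 1→0: n0:back/v1/[s]
after 11 — deliver 0→1: ·
after 12 — timeout(1): n1:back/v2/[s]
after 13 — deliver 1→3: n3:back/v2/[s]
after 14 — deliver 3→1: ·
after 15 — deliver 1→0: n0:back/v2/[s]
after 16 — deliver 0→1: ·
after 17 — deliver 1→2: n2:prim/v2/[s]
after 18 — deliver 2→1: ·
after 19 — deliver 3→0: ·
after 20 — deliver 0→2: ·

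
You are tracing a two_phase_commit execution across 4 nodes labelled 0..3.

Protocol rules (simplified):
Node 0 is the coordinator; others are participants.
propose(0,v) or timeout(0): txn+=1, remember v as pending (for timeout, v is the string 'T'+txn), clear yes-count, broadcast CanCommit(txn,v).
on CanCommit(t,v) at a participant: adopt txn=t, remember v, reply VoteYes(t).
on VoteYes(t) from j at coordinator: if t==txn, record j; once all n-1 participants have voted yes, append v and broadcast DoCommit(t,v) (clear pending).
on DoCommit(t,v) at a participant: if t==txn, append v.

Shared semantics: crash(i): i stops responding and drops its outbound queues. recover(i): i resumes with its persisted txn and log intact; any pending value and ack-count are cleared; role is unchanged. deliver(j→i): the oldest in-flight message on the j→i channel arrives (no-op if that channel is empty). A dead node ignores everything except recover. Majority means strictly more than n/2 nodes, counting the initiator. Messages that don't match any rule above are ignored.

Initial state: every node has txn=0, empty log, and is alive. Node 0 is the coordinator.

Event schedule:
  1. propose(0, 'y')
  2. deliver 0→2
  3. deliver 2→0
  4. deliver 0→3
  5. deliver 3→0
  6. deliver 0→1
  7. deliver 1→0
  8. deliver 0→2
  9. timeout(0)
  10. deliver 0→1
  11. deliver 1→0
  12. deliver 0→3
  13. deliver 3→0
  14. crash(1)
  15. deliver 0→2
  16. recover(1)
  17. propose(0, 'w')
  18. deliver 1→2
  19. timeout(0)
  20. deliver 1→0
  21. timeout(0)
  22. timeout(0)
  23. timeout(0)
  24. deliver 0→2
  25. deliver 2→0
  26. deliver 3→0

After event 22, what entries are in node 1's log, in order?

y

after 1 — propose(0,'y'): n0:coor/t1/[-]
after 2 — deliver 0→2: n2:part/t1/[-]
after 3 — deliver 2→0: ·
after 4 — deliver 0→3: n3:part/t1/[-]
after 5 — deliver 3→0: ·
after 6 — deliver 0→1: n1:part/t1/[-]
after 7 — deliver 1→0: n0:coor/t1/[y]
after 8 — deliver 0→2: n2:part/t1/[y]
after 9 — timeout(0): n0:coor/t2/[y]
after 10 — deliver 0→1: n1:part/t1/[y]
after 11 — deliver 1→0: ·
after 12 — deliver 0→3: n3:part/t1/[y]
after 13 — deliver 3→0: ·
after 14 — crash(1): n1:✗part/t1/[y]
after 15 — deliver 0→2: n2:part/t2/[y]
after 16 — recover(1): n1:part/t1/[y]
after 17 — propose(0,'w'): n0:coor/t3/[y]
after 18 — deliver 1→2: ·
after 19 — timeout(0): n0:coor/t4/[y]
after 20 — deliver 1→0: ·
after 21 — timeout(0): n0:coor/t5/[y]
after 22 — timeout(0): n0:coor/t6/[y]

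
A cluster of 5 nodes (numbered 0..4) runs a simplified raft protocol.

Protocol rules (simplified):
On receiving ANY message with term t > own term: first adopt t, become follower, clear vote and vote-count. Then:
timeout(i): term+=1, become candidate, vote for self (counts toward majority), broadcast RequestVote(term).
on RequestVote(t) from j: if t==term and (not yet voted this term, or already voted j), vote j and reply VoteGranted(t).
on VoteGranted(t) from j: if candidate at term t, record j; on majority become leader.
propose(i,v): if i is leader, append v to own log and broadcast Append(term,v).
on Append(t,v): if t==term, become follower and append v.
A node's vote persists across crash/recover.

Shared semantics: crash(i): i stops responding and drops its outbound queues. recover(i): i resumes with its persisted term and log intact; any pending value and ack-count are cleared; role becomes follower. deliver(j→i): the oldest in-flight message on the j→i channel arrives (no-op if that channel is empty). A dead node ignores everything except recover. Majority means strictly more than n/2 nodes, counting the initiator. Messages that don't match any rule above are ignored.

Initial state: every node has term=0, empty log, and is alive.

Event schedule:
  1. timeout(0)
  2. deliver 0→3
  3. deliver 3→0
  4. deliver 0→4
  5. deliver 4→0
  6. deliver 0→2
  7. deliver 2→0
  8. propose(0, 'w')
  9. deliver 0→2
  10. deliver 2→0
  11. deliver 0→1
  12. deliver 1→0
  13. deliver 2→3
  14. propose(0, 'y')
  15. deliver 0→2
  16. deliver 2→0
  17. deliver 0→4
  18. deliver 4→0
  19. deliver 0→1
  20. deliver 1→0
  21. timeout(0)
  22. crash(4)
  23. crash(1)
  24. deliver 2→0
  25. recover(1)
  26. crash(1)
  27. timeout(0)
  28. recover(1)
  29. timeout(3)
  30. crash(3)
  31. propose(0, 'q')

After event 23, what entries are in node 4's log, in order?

w

e1 timeout(0): 0[cand,t=1,-]
e2 deliver 0→3: 3[foll,t=1,-]
e3 deliver 3→0: ·
e4 deliver 0→4: 4[foll,t=1,-]
e5 deliver 4→0: 0[lead,t=1,-]
e6 deliver 0→2: 2[foll,t=1,-]
e7 deliver 2→0: ·
e8 propose(0,'w'): 0[lead,t=1,w]
e9 deliver 0→2: 2[foll,t=1,w]
e10 deliver 2→0: ·
e11 deliver 0→1: 1[foll,t=1,-]
e12 deliver 1→0: ·
e13 deliver 2→3: ·
e14 propose(0,'y'): 0[lead,t=1,w,y]
e15 deliver 0→2: 2[foll,t=1,w,y]
e16 deliver 2→0: ·
e17 deliver 0→4: 4[foll,t=1,w]
e18 deliver 4→0: ·
e19 deliver 0→1: 1[foll,t=1,w]
e20 deliver 1→0: ·
e21 timeout(0): 0[cand,t=2,w,y]
e22 crash(4): 4[✗foll,t=1,w]
e23 crash(1): 1[✗foll,t=1,w]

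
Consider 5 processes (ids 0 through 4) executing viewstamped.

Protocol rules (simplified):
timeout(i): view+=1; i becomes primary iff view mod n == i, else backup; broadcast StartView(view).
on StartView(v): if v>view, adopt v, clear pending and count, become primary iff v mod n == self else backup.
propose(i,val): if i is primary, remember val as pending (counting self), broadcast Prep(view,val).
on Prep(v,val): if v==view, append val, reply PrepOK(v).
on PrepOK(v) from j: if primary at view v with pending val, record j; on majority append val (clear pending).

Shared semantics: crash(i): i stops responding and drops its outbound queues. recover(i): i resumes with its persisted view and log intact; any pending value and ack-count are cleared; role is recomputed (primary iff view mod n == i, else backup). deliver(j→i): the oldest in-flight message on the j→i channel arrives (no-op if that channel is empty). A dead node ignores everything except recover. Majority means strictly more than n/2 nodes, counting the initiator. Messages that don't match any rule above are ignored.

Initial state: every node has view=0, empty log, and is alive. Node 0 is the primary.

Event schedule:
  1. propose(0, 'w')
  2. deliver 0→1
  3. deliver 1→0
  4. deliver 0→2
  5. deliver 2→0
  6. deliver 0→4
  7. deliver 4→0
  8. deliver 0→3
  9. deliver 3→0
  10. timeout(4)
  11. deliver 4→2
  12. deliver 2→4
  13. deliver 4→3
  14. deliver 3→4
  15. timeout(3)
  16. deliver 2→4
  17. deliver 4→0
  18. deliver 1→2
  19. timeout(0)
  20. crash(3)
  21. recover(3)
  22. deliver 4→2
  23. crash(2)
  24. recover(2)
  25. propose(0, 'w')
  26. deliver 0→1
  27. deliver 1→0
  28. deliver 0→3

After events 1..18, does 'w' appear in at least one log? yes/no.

1. propose(0,'w'):  nop
2. deliver 0→1:  <1:back v0 w>
3. deliver 1→0:  nop
4. deliver 0→2:  <2:back v0 w>
5. deliver 2→0:  <0:prim v0 w>
6. deliver 0→4:  <4:back v0 w>
7. deliver 4→0:  nop
8. deliver 0→3:  <3:back v0 w>
9. deliver 3→0:  nop
10. timeout(4):  <4:back v1 w>
11. deliver 4→2:  <2:back v1 w>
12. deliver 2→4:  nop
13. deliver 4→3:  <3:back v1 w>
14. deliver 3→4:  nop
15. timeout(3):  <3:back v2 w>
16. deliver 2→4:  nop
17. deliver 4→0:  <0:back v1 w>
18. deliver 1→2:  nop

yes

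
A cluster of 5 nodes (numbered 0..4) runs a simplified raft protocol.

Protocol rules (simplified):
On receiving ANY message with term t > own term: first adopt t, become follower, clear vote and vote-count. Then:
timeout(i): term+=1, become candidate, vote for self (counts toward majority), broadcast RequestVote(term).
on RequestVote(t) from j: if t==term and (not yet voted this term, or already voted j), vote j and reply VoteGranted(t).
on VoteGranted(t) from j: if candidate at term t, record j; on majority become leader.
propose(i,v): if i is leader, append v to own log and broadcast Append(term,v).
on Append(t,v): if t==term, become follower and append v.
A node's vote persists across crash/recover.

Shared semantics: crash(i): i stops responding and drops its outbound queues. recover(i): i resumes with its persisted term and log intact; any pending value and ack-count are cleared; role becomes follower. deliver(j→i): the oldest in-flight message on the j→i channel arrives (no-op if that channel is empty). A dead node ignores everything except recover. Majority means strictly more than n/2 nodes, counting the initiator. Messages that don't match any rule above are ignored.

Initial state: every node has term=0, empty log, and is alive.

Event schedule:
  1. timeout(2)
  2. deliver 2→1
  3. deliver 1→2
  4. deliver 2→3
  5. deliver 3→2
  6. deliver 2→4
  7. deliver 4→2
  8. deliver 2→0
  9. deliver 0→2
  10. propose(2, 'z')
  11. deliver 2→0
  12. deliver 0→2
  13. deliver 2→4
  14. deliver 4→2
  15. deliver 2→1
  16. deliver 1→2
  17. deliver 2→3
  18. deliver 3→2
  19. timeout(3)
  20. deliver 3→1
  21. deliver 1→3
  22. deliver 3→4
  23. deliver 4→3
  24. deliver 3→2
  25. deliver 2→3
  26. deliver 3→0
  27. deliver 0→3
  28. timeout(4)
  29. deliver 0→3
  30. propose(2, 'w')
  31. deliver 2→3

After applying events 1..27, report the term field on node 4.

after 1 — timeout(2): n2:cand/t1/[-]
after 2 — deliver 2→1: n1:foll/t1/[-]
after 3 — deliver 1→2: ·
after 4 — deliver 2→3: n3:foll/t1/[-]
after 5 — deliver 3→2: n2:lead/t1/[-]
after 6 — deliver 2→4: n4:foll/t1/[-]
after 7 — deliver 4→2: ·
after 8 — deliver 2→0: n0:foll/t1/[-]
after 9 — deliver 0→2: ·
after 10 — propose(2,'z'): n2:lead/t1/[z]
after 11 — deliver 2→0: n0:foll/t1/[z]
after 12 — deliver 0→2: ·
after 13 — deliver 2→4: n4:foll/t1/[z]
after 14 — deliver 4→2: ·
after 15 — deliver 2→1: n1:foll/t1/[z]
after 16 — deliver 1→2: ·
after 17 — deliver 2→3: n3:foll/t1/[z]
after 18 — deliver 3→2: ·
after 19 — timeout(3): n3:cand/t2/[z]
after 20 — deliver 3→1: n1:foll/t2/[z]
after 21 — deliver 1→3: ·
after 22 — deliver 3→4: n4:foll/t2/[z]
after 23 — deliver 4→3: n3:lead/t2/[z]
after 24 — deliver 3→2: n2:foll/t2/[z]
after 25 — deliver 2→3: ·
after 26 — deliver 3→0: n0:foll/t2/[z]
after 27 — deliver 0→3: ·

2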